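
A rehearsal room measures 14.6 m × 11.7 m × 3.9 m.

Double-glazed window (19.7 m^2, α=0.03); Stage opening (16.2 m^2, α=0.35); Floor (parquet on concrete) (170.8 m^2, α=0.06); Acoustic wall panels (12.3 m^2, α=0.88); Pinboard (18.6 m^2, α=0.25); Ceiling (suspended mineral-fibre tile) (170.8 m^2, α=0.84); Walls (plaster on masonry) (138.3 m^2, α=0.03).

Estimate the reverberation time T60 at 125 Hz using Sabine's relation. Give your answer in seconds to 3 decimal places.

Summing Sᵢαᵢ: 0.591 + 5.670 + 10.248 + 10.824 + 4.650 + 143.472 + 4.149 → A = 179.604 sabins.
Room volume: 666.198 m³.
Sabine: RT60 = 0.161 × 666.198 / 179.604 = 0.597 s.

0.597 sec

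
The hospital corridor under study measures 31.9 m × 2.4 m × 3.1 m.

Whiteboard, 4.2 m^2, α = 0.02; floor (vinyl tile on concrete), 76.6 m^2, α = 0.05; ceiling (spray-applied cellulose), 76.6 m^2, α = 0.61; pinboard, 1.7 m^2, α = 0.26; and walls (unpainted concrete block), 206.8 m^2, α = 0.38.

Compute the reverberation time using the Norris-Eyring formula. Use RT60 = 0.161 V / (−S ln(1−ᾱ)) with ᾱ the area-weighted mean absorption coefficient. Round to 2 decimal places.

0.24 s

S = Σ Sᵢ = 365.9 m^2.
Σ(Sᵢαᵢ) = 4.2×0.02 + 76.6×0.05 + 76.6×0.61 + 1.7×0.26 + 206.8×0.38 = 129.666.
ᾱ = 129.666 / 365.9 = 0.3544.
Eyring denominator: −S ln(1−ᾱ) = 160.109.
V = 31.9 × 2.4 × 3.1 = 237.336 m³.
T = 0.161·V/[−S·ln(1−ᾱ)] = 0.161·237.336/160.109 = 0.24 s.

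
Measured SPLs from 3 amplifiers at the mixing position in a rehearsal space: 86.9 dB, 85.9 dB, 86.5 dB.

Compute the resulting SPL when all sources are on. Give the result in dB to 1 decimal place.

91.2 dB

Converting to relative power and adding: 10^(86.9/10) + 10^(85.9/10) + 10^(86.5/10) = 1.326e+09.
Back to dB: 10·log₁₀ Σ = 91.2 dB.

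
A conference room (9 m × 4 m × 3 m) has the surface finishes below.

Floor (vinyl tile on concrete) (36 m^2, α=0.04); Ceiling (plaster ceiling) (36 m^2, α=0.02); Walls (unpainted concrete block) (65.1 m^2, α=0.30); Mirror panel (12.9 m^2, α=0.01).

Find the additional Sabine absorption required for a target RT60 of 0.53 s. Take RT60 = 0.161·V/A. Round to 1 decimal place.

11.0 sabins

Summing Sᵢαᵢ: 1.440 + 0.720 + 19.530 + 0.129 → A₁ = 21.819 sabins.
V = 108 m³. Required absorption A₂ = 0.161 × 108 / 0.53 = 32.808 sabins.
Additional absorption ΔA = 32.808 − 21.819 = 11.0 sabins.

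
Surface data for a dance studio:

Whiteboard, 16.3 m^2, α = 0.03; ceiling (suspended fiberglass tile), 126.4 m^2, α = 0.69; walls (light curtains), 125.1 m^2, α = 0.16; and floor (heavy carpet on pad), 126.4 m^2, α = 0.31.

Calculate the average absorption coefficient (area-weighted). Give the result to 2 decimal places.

0.37

S = Σ Sᵢ = 16.3 + 126.4 + 125.1 + 126.4 = 394.2 m^2.
Weighted sum Σ Sα = 146.905.
ᾱ = 146.905 / 394.2 = 0.37.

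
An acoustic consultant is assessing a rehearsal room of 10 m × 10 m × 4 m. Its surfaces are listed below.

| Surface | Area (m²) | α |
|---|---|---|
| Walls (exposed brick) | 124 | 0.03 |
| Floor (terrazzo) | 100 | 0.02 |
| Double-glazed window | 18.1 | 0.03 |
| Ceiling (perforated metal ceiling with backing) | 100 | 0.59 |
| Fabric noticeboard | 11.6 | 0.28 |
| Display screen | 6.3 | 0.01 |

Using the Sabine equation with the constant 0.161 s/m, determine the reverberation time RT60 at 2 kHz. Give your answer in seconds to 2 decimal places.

0.94 s

A = Σ Sᵢαᵢ = 124×0.03 + 100×0.02 + 18.1×0.03 + 100×0.59 + 11.6×0.28 + 6.3×0.01 = 68.574 sabins.
Room volume: 400 m³.
T = 0.161 V/A = 0.161·400/68.574 = 0.94 s.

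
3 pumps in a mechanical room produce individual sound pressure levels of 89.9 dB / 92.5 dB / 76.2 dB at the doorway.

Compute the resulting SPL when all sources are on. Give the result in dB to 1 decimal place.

Converting to relative power and adding: 10^(89.9/10) + 10^(92.5/10) + 10^(76.2/10) = 2.797e+09.
Combined level = 10 log₁₀(2.797e+09) = 94.5 dB.

94.5 dB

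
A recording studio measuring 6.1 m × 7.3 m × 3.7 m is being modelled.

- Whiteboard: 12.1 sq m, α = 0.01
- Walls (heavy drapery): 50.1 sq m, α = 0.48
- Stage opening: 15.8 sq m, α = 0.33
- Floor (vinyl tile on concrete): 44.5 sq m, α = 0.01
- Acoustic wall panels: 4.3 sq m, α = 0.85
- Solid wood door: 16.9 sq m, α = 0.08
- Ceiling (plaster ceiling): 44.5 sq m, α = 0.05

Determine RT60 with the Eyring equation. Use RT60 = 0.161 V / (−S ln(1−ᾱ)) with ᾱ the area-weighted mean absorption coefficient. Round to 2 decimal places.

0.64 sec

Total surface area S = 12.1 + 50.1 + 15.8 + 44.5 + 4.3 + 16.9 + 44.5 = 188.2 sq m.
Absorption A = 12.1·0.01 + 50.1·0.48 + 15.8·0.33 + 44.5·0.01 + 4.3·0.85 + 16.9·0.08 + 44.5·0.05 = 37.060 sabins.
Mean coefficient ᾱ = A/S = 0.1969.
Eyring denominator: −S ln(1−ᾱ) = 41.268.
V = 6.1 × 7.3 × 3.7 = 164.761 m³.
T = 0.161·V/[−S·ln(1−ᾱ)] = 0.161·164.761/41.268 = 0.64 s.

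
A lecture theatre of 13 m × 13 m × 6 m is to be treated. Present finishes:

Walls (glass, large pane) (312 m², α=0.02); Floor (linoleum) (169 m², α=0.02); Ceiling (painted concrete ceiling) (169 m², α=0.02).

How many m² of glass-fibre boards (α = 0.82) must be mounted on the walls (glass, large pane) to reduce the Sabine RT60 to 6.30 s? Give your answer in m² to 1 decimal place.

Equivalent absorption area: A₁ = 312·0.02 + 169·0.02 + 169·0.02 = 13.000 m².
Required A₂ = 0.161·1014/6.30 = 25.913 sabins.
ΔA needed = 25.913 − 13.000 = 12.913 sabins.
Net gain per m²: Δα = 0.82 − 0.02 = 0.80.
Area = ΔA/Δα = 12.913/0.80 = 16.1 m².

16.1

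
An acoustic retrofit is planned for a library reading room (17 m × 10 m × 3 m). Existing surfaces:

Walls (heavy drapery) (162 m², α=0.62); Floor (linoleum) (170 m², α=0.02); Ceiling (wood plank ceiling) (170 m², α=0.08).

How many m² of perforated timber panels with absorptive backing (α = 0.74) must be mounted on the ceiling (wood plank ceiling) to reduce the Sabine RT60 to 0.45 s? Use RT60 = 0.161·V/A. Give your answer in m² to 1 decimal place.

98.5

Equivalent absorption area: A₁ = 162×0.62 + 170×0.02 + 170×0.08 = 117.440 m².
Required A₂ = 0.161·510/0.45 = 182.467 sabins.
ΔA needed = 182.467 − 117.440 = 65.027 sabins.
Net gain per m²: Δα = 0.74 − 0.08 = 0.66.
Panel area = 65.027 / 0.66 = 98.5 m².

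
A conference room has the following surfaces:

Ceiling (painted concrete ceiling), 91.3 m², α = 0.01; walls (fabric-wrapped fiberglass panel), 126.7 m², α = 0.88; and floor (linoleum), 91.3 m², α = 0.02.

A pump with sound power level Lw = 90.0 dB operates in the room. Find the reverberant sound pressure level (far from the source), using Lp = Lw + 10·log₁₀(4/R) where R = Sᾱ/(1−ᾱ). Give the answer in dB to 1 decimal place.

Σ(Sᵢαᵢ) = 91.3·0.01 + 126.7·0.88 + 91.3·0.02 = 114.235; total area S = 309.3 m².
ᾱ = 114.235/309.3 = 0.3693; R = Sᾱ/(1−ᾱ) = 114.235/(1−0.3693) = 181.124 m².
Lp = Lw + 10 log₁₀(4/R) = 90.0 -16.56 = 73.4 dB.

73.4 dB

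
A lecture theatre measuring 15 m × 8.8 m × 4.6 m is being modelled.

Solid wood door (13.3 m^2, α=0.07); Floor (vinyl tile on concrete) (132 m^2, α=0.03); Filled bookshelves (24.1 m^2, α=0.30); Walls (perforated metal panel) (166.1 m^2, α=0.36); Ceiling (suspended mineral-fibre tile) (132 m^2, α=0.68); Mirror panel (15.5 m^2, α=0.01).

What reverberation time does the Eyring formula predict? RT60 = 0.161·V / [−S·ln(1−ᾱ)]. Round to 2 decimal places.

0.50 s

Total surface area S = 13.3 + 132 + 24.1 + 166.1 + 132 + 15.5 = 483.0 m^2.
Σ(Sᵢαᵢ) = 13.3·0.07 + 132·0.03 + 24.1·0.30 + 166.1·0.36 + 132·0.68 + 15.5·0.01 = 161.832.
Mean coefficient ᾱ = A/S = 0.3351.
−S·ln(1−ᾱ) = −483.0 × ln(1 − 0.3351) = 197.121.
V = 15 × 8.8 × 4.6 = 607.2 m³.
RT60 = 0.161 × 607.2 / 197.121 = 0.50 s.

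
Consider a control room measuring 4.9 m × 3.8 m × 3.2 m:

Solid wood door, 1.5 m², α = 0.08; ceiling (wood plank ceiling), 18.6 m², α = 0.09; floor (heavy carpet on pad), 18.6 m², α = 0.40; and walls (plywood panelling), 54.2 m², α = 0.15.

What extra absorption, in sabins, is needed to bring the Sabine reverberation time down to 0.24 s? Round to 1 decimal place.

22.6 sabins

A₁ = Σ Sᵢαᵢ = 1.5·0.08 + 18.6·0.09 + 18.6·0.40 + 54.2·0.15 = 17.364 sabins.
For T = 0.24 s, need A₂ = 0.161·V/T = 0.161·59.584/0.24 = 39.971 sabins.
ΔA = A₂ − A₁ = 39.971 − 17.364 = 22.6 sabins.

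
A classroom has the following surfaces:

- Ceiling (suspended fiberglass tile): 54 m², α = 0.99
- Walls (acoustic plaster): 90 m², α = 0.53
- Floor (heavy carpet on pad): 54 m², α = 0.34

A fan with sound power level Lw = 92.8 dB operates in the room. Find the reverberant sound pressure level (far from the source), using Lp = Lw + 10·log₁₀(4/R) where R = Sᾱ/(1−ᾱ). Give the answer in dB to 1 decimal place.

74.0 dB

Σ(Sᵢαᵢ) = 54×0.99 + 90×0.53 + 54×0.34 = 119.520; total area S = 198.0 m².
ᾱ = 0.6036, so room constant R = A/(1−ᾱ) = 301.514 m².
Lp = Lw + 10 log₁₀(4/R) = 92.8 -18.77 = 74.0 dB.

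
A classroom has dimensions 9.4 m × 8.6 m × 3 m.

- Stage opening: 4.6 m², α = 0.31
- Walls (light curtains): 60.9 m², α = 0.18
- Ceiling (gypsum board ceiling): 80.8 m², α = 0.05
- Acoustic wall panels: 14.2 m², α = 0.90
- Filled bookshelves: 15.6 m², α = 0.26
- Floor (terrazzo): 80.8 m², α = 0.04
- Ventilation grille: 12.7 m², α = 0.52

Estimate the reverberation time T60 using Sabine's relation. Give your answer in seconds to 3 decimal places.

0.906 s

Equivalent absorption area: A = 4.6*0.31 + 60.9*0.18 + 80.8*0.05 + 14.2*0.90 + 15.6*0.26 + 80.8*0.04 + 12.7*0.52 = 43.100 m².
V = 9.4·8.6·3 = 242.52 m³.
Sabine: RT60 = 0.161 × 242.52 / 43.100 = 0.906 s.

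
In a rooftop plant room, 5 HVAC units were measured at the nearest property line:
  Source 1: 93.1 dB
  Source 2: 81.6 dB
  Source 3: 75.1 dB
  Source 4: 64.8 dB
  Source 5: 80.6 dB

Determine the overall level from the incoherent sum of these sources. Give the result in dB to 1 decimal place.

Sum in the linear (power) domain: Σ 10^(Lᵢ/10) = 10^(93.1/10) + 10^(81.6/10) + 10^(75.1/10) + 10^(64.8/10) + 10^(80.6/10) = 2.336e+09.
L_total = 10·log₁₀(2.336e+09) = 93.7 dB.

93.7 dB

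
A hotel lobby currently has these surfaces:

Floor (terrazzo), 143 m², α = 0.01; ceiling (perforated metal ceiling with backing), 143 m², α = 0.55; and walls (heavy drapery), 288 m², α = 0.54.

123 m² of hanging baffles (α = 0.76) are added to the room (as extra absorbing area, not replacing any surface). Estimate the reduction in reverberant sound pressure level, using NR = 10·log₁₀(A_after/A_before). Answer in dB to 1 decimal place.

Summing Sᵢαᵢ: 1.430 + 78.650 + 155.520 → A_before = 235.600 sabins.
Treatment contributes 123·0.76 = 93.480 sabins.
New total A_after = 329.080 sabins.
Reduction = 10 log₁₀(A_after/A_before) = 10 log₁₀(1.3968) = 1.5 dB.

1.5 dB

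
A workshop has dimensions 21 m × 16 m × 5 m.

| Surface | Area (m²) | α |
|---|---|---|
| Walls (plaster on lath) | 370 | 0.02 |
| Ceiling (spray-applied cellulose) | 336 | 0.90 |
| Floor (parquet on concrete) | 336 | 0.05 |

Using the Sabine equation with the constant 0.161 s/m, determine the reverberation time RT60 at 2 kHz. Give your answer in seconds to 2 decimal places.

Equivalent absorption area: A = 370·0.02 + 336·0.90 + 336·0.05 = 326.600 m².
V = 21·16·5 = 1680 m³.
RT60 = 0.161 · V / A = 0.161 × 1680 / 326.600 = 0.83 s.

0.83 sec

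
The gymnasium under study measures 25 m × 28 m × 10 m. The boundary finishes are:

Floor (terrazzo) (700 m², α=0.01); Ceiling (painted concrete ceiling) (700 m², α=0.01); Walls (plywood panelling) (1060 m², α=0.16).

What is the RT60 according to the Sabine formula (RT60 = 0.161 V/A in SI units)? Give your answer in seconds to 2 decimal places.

6.14 s

Equivalent absorption area: A = 700*0.01 + 700*0.01 + 1060*0.16 = 183.600 m².
V = 25·28·10 = 7000 m³.
T = 0.161 V/A = 0.161·7000/183.600 = 6.14 s.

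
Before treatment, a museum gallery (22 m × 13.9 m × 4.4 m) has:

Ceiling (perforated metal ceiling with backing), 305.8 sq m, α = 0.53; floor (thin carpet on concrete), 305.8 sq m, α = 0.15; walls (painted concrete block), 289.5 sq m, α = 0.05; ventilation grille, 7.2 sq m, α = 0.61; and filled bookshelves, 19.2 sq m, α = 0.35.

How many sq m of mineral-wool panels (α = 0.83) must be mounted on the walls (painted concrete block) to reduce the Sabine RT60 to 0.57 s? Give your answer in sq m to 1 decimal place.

187.8

A₁ = Σ Sᵢαᵢ = 305.8·0.53 + 305.8·0.15 + 289.5·0.05 + 7.2·0.61 + 19.2·0.35 = 233.531 sabins.
V = 1345.52 m³. Target absorption A₂ = 0.161 × 1345.52 / 0.57 = 380.050 sabins.
Absorption to add: 380.050 − 233.531 = 146.519 sabins.
Each sq m of panel replacing the walls (painted concrete block) adds (0.83 − 0.05) = 0.78 sabins.
Panel area = 146.519 / 0.78 = 187.8 sq m.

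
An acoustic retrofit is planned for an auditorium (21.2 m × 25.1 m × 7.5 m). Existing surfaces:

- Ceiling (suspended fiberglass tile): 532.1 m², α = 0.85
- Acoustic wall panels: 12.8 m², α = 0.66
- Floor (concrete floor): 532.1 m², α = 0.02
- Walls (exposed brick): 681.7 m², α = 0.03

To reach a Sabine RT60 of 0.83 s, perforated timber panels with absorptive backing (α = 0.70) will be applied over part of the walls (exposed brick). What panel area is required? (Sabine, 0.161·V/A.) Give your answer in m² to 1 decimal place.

Total absorption A₁ = 532.1*0.85 + 12.8*0.66 + 532.1*0.02 + 681.7*0.03
  = 452.285 + 8.448 + 10.642 + 20.451 = 491.826 m² sabins.
Required A₂ = 0.161·3990.9/0.83 = 774.138 sabins.
Absorption to add: 774.138 − 491.826 = 282.312 sabins.
Each m² of panel replacing the walls (exposed brick) adds (0.70 − 0.03) = 0.67 sabins.
Area = ΔA/Δα = 282.312/0.67 = 421.4 m².

421.4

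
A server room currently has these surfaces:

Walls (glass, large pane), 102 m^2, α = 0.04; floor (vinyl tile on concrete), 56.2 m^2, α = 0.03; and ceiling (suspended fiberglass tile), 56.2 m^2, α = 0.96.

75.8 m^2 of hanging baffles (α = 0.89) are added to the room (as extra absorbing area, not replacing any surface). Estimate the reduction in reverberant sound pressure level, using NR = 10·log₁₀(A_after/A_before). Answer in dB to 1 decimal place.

Total absorption A_before = 102×0.04 + 56.2×0.03 + 56.2×0.96
  = 4.080 + 1.686 + 53.952 = 59.718 m^2 sabins.
Added absorption = 75.8 × 0.89 = 67.462 sabins.
A_after = 59.718 + 67.462 = 127.180 sabins.
NR = 10·log₁₀(127.180/59.718) = 3.3 dB.

3.3 dB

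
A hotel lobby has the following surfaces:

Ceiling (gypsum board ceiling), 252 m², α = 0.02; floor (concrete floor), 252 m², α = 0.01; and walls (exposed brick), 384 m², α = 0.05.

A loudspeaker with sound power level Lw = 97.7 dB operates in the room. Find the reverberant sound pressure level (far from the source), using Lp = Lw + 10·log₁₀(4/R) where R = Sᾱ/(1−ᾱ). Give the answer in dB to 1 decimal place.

A = 26.760 sabins; S = 888.0 m².
ᾱ = 26.760/888.0 = 0.0301; R = Sᾱ/(1−ᾱ) = 26.760/(1−0.0301) = 27.590 m².
Lp = 97.7 + 10·log₁₀(4/27.590) = 97.7 + (-8.39) = 89.3 dB.

89.3 dB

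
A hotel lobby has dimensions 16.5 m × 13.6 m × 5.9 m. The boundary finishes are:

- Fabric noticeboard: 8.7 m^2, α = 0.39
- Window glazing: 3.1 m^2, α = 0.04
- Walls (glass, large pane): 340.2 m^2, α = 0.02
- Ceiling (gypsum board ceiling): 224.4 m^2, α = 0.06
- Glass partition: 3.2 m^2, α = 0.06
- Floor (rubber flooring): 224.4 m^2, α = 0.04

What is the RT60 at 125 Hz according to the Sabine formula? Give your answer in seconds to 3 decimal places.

Total absorption A = 8.7·0.39 + 3.1·0.04 + 340.2·0.02 + 224.4·0.06 + 3.2·0.06 + 224.4·0.04
  = 3.393 + 0.124 + 6.804 + 13.464 + 0.192 + 8.976 = 32.953 m^2 sabins.
V = 16.5·13.6·5.9 = 1323.96 m³.
RT60 = 0.161 · V / A = 0.161 × 1323.96 / 32.953 = 6.469 s.

6.469 seconds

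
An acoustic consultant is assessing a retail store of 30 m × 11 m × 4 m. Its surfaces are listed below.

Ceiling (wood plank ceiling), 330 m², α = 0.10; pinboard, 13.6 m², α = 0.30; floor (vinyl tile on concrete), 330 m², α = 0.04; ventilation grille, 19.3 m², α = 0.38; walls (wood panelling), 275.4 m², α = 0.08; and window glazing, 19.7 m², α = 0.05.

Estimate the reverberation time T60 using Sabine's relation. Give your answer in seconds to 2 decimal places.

Equivalent absorption area: A = 330·0.10 + 13.6·0.30 + 330·0.04 + 19.3·0.38 + 275.4·0.08 + 19.7·0.05 = 80.631 m².
Room volume: 1320 m³.
Sabine: RT60 = 0.161 × 1320 / 80.631 = 2.64 s.

2.64 s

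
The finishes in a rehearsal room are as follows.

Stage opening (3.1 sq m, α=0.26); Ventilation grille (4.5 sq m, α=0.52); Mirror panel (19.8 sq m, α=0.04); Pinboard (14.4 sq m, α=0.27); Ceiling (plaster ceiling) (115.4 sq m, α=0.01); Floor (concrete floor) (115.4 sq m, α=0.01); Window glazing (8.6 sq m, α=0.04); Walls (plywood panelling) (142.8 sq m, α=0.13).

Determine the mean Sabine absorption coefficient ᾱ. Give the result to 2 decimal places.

0.07

Total surface area S = 424.0 sq m.
A = 3.1×0.26 + 4.5×0.52 + 19.8×0.04 + 14.4×0.27 + 115.4×0.01 + 115.4×0.01 + 8.6×0.04 + 142.8×0.13 = 29.042 sabins.
ᾱ = A/S = 0.07.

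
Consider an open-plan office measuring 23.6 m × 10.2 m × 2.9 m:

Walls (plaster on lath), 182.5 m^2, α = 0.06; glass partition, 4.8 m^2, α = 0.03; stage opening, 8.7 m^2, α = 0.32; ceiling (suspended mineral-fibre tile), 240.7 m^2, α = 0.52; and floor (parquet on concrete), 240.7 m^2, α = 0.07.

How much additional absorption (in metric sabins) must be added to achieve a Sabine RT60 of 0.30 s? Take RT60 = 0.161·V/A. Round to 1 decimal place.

218.7 sabins

Equivalent absorption area: A₁ = 182.5*0.06 + 4.8*0.03 + 8.7*0.32 + 240.7*0.52 + 240.7*0.07 = 155.891 m^2.
V = 698.088 m³. Required absorption A₂ = 0.161 × 698.088 / 0.30 = 374.641 sabins.
Shortfall: 374.641 − 155.891 = 218.7 sabins.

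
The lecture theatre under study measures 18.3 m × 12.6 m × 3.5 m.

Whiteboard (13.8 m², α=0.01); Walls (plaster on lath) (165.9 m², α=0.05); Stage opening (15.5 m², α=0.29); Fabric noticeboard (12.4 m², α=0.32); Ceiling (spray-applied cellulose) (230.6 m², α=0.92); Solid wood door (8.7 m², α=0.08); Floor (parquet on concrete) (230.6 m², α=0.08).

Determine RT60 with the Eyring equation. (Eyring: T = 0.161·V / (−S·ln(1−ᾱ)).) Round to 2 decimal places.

S = Σ Sᵢ = 677.5 m².
Σ(Sᵢαᵢ) = 13.8×0.01 + 165.9×0.05 + 15.5×0.29 + 12.4×0.32 + 230.6×0.92 + 8.7×0.08 + 230.6×0.08 = 248.192.
Mean coefficient ᾱ = A/S = 0.3663.
Eyring denominator: −S ln(1−ᾱ) = 309.062.
V = 18.3 × 12.6 × 3.5 = 807.03 m³.
RT60 = 0.161 × 807.03 / 309.062 = 0.42 s.

0.42 s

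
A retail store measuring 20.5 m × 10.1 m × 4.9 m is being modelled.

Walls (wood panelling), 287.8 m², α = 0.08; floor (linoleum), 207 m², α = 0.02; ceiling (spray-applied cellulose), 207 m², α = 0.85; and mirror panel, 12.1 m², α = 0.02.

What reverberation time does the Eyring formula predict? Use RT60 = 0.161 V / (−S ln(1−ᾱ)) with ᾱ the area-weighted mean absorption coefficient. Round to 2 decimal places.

0.68 s

Total surface area S = 287.8 + 207 + 207 + 12.1 = 713.9 m².
Absorption A = 287.8·0.08 + 207·0.02 + 207·0.85 + 12.1·0.02 = 203.356 sabins.
Mean coefficient ᾱ = A/S = 0.2849.
−S·ln(1−ᾱ) = −713.9 × ln(1 − 0.2849) = 239.394.
V = 20.5 × 10.1 × 4.9 = 1014.545 m³.
T = 0.161·V/[−S·ln(1−ᾱ)] = 0.161·1014.545/239.394 = 0.68 s.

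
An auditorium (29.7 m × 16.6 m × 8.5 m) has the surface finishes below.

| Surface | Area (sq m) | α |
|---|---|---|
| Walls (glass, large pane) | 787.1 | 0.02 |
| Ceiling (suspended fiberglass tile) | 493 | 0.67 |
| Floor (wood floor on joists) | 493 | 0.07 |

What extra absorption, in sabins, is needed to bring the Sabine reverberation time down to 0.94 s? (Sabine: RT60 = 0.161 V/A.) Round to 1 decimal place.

Total absorption A₁ = 787.1·0.02 + 493·0.67 + 493·0.07
  = 15.742 + 330.310 + 34.510 = 380.562 sq m sabins.
For T = 0.94 s, need A₂ = 0.161·V/T = 0.161·4190.67/0.94 = 717.764 sabins.
ΔA = A₂ − A₁ = 717.764 − 380.562 = 337.2 sabins.

337.2 sabins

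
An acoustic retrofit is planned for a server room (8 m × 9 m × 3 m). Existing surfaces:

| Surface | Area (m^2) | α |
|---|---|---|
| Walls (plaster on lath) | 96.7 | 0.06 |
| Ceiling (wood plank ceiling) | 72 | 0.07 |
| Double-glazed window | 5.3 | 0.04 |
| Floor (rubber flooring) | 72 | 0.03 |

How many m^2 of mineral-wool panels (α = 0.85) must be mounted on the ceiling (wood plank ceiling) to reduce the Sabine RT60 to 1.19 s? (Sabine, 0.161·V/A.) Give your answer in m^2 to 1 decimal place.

Total absorption A₁ = 96.7·0.06 + 72·0.07 + 5.3·0.04 + 72·0.03
  = 5.802 + 5.040 + 0.212 + 2.160 = 13.214 m^2 sabins.
V = 216 m³. Target absorption A₂ = 0.161 × 216 / 1.19 = 29.224 sabins.
Absorption to add: 29.224 − 13.214 = 16.010 sabins.
Net gain per m^2: Δα = 0.85 − 0.07 = 0.78.
Area = ΔA/Δα = 16.010/0.78 = 20.5 m^2.

20.5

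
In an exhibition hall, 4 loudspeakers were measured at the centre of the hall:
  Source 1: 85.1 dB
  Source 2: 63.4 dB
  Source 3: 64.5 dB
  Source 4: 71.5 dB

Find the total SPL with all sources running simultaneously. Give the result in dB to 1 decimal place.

Sum in the linear (power) domain: Σ 10^(Lᵢ/10) = 10^(85.1/10) + 10^(63.4/10) + 10^(64.5/10) + 10^(71.5/10) = 3.427e+08.
Back to dB: 10·log₁₀ Σ = 85.3 dB.

85.3 dB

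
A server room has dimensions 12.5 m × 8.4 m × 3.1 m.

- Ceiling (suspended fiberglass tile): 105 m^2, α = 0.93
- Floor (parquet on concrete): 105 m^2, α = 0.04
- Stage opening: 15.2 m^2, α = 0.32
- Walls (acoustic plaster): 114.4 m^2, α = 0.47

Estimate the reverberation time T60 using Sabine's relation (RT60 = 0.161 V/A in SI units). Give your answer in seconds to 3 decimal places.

Summing Sᵢαᵢ: 97.650 + 4.200 + 4.864 + 53.768 → A = 160.482 sabins.
Volume V = 12.5 × 8.4 × 3.1 = 325.5 m³.
T = 0.161 V/A = 0.161·325.5/160.482 = 0.327 s.

0.327 sec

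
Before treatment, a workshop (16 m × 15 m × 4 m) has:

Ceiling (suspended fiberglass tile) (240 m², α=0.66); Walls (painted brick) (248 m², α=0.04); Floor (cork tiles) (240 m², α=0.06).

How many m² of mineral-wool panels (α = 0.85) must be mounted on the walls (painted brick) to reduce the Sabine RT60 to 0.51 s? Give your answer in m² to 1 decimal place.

148.6

Summing Sᵢαᵢ: 158.400 + 9.920 + 14.400 → A₁ = 182.720 sabins.
V = 960 m³. Target absorption A₂ = 0.161 × 960 / 0.51 = 303.059 sabins.
ΔA needed = 303.059 − 182.720 = 120.339 sabins.
Each m² of panel replacing the walls (painted brick) adds (0.85 − 0.04) = 0.81 sabins.
Panel area = 120.339 / 0.81 = 148.6 m².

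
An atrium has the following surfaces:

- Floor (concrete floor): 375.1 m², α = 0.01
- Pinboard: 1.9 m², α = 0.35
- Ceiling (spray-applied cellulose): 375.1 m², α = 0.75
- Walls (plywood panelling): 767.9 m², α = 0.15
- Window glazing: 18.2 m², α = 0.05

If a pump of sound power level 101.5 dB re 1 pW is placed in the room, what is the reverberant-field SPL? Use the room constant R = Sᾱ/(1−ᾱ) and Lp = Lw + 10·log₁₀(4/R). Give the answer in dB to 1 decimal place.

80.2 dB

A = 401.836 sabins; S = 1538.2 m².
ᾱ = 401.836/1538.2 = 0.2612; R = Sᾱ/(1−ᾱ) = 401.836/(1−0.2612) = 543.904 m².
Lp = Lw + 10 log₁₀(4/R) = 101.5 -21.33 = 80.2 dB.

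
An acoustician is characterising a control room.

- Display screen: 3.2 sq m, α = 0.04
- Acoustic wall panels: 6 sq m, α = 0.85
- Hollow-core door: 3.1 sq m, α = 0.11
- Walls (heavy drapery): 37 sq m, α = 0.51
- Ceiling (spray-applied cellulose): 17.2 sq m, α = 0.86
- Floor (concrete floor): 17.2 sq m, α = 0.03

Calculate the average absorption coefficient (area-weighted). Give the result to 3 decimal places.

0.475

Total surface area S = 83.7 sq m.
Σ(Sᵢαᵢ) = 3.2*0.04 + 6*0.85 + 3.1*0.11 + 37*0.51 + 17.2*0.86 + 17.2*0.03 = 39.747.
ᾱ = 39.747 / 83.7 = 0.475.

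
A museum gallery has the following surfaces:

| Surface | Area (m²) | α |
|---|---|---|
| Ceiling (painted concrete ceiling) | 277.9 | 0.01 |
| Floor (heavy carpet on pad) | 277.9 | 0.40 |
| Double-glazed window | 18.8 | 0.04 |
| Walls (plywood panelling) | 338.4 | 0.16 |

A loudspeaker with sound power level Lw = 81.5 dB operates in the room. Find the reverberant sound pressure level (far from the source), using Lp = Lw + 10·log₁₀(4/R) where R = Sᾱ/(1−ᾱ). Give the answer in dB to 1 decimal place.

Σ(Sᵢαᵢ) = 277.9·0.01 + 277.9·0.40 + 18.8·0.04 + 338.4·0.16 = 168.835; total area S = 913.0 m².
ᾱ = 0.1849, so room constant R = A/(1−ᾱ) = 207.134 m².
Lp = Lw + 10 log₁₀(4/R) = 81.5 -17.14 = 64.4 dB.

64.4 dB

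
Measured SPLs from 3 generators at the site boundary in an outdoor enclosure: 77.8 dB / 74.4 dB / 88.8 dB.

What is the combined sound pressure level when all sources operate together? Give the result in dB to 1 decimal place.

Σ 10^(Lᵢ/10) = 8.464e+08.
Combined level = 10 log₁₀(8.464e+08) = 89.3 dB.

89.3 dB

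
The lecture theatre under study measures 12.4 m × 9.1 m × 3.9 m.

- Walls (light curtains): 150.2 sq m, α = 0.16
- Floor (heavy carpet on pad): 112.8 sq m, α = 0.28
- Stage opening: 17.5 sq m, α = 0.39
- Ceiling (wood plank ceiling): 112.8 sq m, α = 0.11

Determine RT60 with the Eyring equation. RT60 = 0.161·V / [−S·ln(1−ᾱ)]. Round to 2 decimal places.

Total surface area S = 150.2 + 112.8 + 17.5 + 112.8 = 393.3 sq m.
Absorption A = 150.2×0.16 + 112.8×0.28 + 17.5×0.39 + 112.8×0.11 = 74.849 sabins.
Mean coefficient ᾱ = A/S = 0.1903.
−S·ln(1−ᾱ) = −393.3 × ln(1 − 0.1903) = 83.022.
V = 12.4 × 9.1 × 3.9 = 440.076 m³.
T = 0.161·V/[−S·ln(1−ᾱ)] = 0.161·440.076/83.022 = 0.85 s.

0.85 s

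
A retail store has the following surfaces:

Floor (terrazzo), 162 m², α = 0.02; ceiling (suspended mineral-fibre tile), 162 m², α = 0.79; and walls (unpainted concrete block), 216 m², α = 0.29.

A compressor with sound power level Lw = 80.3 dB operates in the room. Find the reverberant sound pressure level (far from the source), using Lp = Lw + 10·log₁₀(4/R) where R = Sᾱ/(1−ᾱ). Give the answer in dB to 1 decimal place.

61.5 dB

Σ(Sᵢαᵢ) = 162·0.02 + 162·0.79 + 216·0.29 = 193.860; total area S = 540.0 m².
ᾱ = 193.860/540.0 = 0.3590; R = Sᾱ/(1−ᾱ) = 193.860/(1−0.3590) = 302.434 m².
Lp = 80.3 + 10·log₁₀(4/302.434) = 80.3 + (-18.79) = 61.5 dB.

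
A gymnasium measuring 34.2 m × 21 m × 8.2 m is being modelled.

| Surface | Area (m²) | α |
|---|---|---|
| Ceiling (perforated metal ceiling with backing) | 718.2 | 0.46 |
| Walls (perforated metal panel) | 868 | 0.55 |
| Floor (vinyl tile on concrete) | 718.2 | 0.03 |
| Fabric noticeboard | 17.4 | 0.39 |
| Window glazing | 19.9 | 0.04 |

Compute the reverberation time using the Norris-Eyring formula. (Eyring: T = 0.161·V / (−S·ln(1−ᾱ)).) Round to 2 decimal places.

0.92 sec

Total surface area S = 718.2 + 868 + 718.2 + 17.4 + 19.9 = 2341.7 m².
Σ(Sᵢαᵢ) = 718.2·0.46 + 868·0.55 + 718.2·0.03 + 17.4·0.39 + 19.9·0.04 = 836.900.
ᾱ = 836.900 / 2341.7 = 0.3574.
Eyring denominator: −S ln(1−ᾱ) = 1035.577.
V = 34.2 × 21 × 8.2 = 5889.24 m³.
RT60 = 0.161 × 5889.24 / 1035.577 = 0.92 s.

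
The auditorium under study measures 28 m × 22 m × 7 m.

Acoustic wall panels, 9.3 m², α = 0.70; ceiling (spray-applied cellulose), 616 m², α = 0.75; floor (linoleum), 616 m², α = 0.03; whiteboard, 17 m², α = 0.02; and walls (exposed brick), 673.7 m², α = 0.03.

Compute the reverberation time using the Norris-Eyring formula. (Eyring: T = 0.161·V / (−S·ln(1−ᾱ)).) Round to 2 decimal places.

1.18 s

Total surface area S = 9.3 + 616 + 616 + 17 + 673.7 = 1932.0 m².
Absorption A = 9.3×0.70 + 616×0.75 + 616×0.03 + 17×0.02 + 673.7×0.03 = 507.541 sabins.
ᾱ = 507.541 / 1932.0 = 0.2627.
Eyring denominator: −S ln(1−ᾱ) = 588.797.
V = 28 × 22 × 7 = 4312 m³.
T = 0.161·V/[−S·ln(1−ᾱ)] = 0.161·4312/588.797 = 1.18 s.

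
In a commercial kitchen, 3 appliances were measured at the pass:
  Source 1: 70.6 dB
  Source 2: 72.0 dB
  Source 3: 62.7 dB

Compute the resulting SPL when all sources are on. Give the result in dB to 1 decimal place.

Sum in the linear (power) domain: Σ 10^(Lᵢ/10) = 10^(70.6/10) + 10^(72.0/10) + 10^(62.7/10) = 2.919e+07.
L_total = 10·log₁₀(2.919e+07) = 74.7 dB.

74.7 dB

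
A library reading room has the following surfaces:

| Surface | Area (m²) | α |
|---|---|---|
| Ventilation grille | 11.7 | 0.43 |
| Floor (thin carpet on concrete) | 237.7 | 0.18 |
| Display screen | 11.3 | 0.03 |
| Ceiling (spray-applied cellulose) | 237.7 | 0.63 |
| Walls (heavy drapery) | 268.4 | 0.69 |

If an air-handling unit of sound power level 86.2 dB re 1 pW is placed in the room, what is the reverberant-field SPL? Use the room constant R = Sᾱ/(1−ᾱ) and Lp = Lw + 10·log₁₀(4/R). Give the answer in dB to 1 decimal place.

A = 383.103 sabins; S = 766.8 m².
ᾱ = 0.4996, so room constant R = A/(1−ᾱ) = 765.594 m².
Lp = 86.2 + 10·log₁₀(4/765.594) = 86.2 + (-22.82) = 63.4 dB.

63.4 dB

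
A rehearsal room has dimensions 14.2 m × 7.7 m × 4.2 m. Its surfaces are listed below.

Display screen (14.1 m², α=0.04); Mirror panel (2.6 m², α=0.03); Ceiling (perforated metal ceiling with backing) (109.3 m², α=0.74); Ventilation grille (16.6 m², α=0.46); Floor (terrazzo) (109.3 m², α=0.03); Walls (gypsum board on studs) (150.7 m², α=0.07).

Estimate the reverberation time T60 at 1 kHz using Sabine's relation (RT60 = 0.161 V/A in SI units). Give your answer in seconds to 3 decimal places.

Total absorption A = 14.1·0.04 + 2.6·0.03 + 109.3·0.74 + 16.6·0.46 + 109.3·0.03 + 150.7·0.07
  = 0.564 + 0.078 + 80.882 + 7.636 + 3.279 + 10.549 = 102.988 m² sabins.
V = 14.2·7.7·4.2 = 459.228 m³.
RT60 = 0.161 · V / A = 0.161 × 459.228 / 102.988 = 0.718 s.

0.718 sec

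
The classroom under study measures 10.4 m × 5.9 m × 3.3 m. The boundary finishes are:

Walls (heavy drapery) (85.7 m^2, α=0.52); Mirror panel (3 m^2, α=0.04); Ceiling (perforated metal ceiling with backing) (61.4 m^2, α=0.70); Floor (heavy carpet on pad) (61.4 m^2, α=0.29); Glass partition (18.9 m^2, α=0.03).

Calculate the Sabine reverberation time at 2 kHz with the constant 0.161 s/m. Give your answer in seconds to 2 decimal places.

A = Σ Sᵢαᵢ = 85.7·0.52 + 3·0.04 + 61.4·0.70 + 61.4·0.29 + 18.9·0.03 = 106.037 sabins.
V = 10.4·5.9·3.3 = 202.488 m³.
T = 0.161 V/A = 0.161·202.488/106.037 = 0.31 s.

0.31 s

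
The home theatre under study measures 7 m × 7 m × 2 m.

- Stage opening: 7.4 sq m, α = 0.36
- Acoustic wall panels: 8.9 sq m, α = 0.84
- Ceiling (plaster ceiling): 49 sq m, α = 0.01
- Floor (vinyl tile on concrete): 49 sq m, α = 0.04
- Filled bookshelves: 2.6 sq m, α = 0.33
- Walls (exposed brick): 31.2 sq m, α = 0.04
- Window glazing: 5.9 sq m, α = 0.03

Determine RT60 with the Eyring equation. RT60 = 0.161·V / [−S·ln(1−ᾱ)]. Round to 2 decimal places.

S = Σ Sᵢ = 154.0 sq m.
Absorption A = 7.4·0.36 + 8.9·0.84 + 49·0.01 + 49·0.04 + 2.6·0.33 + 31.2·0.04 + 5.9·0.03 = 14.873 sabins.
Mean coefficient ᾱ = A/S = 0.0966.
−S·ln(1−ᾱ) = −154.0 × ln(1 − 0.0966) = 15.645.
V = 7 × 7 × 2 = 98 m³.
RT60 = 0.161 × 98 / 15.645 = 1.01 s.

1.01 seconds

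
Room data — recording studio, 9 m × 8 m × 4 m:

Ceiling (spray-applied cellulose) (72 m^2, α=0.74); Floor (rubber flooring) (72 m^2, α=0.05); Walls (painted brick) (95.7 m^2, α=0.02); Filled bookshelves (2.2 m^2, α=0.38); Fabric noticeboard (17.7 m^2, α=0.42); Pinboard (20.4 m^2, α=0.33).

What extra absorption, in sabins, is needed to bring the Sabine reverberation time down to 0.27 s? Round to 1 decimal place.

97.9 sabins

A₁ = Σ Sᵢαᵢ = 72·0.74 + 72·0.05 + 95.7·0.02 + 2.2·0.38 + 17.7·0.42 + 20.4·0.33 = 73.796 sabins.
Target A₂ = 0.161·288/0.27 = 171.733 sabins (V = 288 m³).
Shortfall: 171.733 − 73.796 = 97.9 sabins.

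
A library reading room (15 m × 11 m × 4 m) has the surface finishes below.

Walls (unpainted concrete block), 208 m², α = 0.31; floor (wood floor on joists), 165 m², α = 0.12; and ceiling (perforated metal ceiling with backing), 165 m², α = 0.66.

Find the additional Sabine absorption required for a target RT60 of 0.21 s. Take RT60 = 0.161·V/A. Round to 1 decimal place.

312.8 sabins

Total absorption A₁ = 208*0.31 + 165*0.12 + 165*0.66
  = 64.480 + 19.800 + 108.900 = 193.180 m² sabins.
V = 660 m³. Required absorption A₂ = 0.161 × 660 / 0.21 = 506.000 sabins.
Additional absorption ΔA = 506.000 − 193.180 = 312.8 sabins.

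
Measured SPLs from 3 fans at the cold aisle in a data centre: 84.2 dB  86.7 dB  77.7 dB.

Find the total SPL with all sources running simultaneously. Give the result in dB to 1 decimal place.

89.0 dB

Σ 10^(Lᵢ/10) = 7.896e+08.
Back to dB: 10·log₁₀ Σ = 89.0 dB.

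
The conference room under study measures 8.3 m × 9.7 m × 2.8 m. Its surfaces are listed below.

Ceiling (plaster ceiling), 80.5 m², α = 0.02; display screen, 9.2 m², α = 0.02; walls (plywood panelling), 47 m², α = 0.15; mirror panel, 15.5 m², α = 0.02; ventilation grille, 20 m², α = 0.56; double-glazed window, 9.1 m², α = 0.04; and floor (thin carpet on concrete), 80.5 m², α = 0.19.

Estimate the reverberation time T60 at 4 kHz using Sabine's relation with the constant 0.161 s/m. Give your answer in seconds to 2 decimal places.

1.01 s

A = Σ Sᵢαᵢ = 80.5*0.02 + 9.2*0.02 + 47*0.15 + 15.5*0.02 + 20*0.56 + 9.1*0.04 + 80.5*0.19 = 36.013 sabins.
Room volume: 225.428 m³.
T = 0.161 V/A = 0.161·225.428/36.013 = 1.01 s.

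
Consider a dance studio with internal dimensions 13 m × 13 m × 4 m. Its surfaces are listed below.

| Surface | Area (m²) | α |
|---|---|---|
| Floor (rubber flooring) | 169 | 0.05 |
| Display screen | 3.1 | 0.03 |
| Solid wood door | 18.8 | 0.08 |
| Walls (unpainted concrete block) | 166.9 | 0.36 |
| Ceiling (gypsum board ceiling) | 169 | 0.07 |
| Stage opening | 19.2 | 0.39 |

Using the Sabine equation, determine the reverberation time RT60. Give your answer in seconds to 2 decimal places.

1.22 sec

A = Σ Sᵢαᵢ = 169·0.05 + 3.1·0.03 + 18.8·0.08 + 166.9·0.36 + 169·0.07 + 19.2·0.39 = 89.449 sabins.
Volume V = 13 × 13 × 4 = 676 m³.
Sabine: RT60 = 0.161 × 676 / 89.449 = 1.22 s.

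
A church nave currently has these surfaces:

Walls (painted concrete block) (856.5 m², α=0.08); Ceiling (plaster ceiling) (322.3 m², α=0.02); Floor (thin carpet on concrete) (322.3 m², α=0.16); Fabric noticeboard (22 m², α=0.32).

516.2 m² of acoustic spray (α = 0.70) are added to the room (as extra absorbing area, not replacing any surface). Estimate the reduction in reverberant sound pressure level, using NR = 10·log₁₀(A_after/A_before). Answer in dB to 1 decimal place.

Equivalent absorption area: A_before = 856.5·0.08 + 322.3·0.02 + 322.3·0.16 + 22·0.32 = 133.574 m².
Treatment contributes 516.2·0.70 = 361.340 sabins.
New total A_after = 494.914 sabins.
NR = 10·log₁₀(494.914/133.574) = 5.7 dB.

5.7 dB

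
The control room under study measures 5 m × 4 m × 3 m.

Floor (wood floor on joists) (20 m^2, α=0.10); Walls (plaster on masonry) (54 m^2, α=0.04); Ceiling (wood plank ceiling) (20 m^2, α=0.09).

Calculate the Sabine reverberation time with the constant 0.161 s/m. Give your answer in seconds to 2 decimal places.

Summing Sᵢαᵢ: 2.000 + 2.160 + 1.800 → A = 5.960 sabins.
Room volume: 60 m³.
RT60 = 0.161 · V / A = 0.161 × 60 / 5.960 = 1.62 s.

1.62 sec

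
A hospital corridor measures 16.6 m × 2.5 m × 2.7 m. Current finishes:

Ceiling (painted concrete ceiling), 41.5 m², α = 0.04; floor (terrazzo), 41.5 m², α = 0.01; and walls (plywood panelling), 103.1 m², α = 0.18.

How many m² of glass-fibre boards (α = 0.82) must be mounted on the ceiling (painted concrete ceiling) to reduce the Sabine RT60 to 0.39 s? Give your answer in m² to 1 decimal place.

32.9

Equivalent absorption area: A₁ = 41.5×0.04 + 41.5×0.01 + 103.1×0.18 = 20.633 m².
Required A₂ = 0.161·112.05/0.39 = 46.257 sabins.
ΔA needed = 46.257 − 20.633 = 25.624 sabins.
Net gain per m²: Δα = 0.82 − 0.04 = 0.78.
Panel area = 25.624 / 0.78 = 32.9 m².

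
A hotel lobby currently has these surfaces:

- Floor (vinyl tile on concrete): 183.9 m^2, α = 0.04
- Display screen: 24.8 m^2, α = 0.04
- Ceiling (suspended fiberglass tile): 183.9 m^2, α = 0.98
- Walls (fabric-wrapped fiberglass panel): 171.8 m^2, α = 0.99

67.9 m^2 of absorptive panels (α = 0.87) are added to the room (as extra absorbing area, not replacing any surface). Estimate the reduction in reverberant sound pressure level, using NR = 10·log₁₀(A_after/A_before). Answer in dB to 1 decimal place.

0.7 dB

Equivalent absorption area: A_before = 183.9×0.04 + 24.8×0.04 + 183.9×0.98 + 171.8×0.99 = 358.652 m^2.
Added absorption = 67.9 × 0.87 = 59.073 sabins.
A_after = 358.652 + 59.073 = 417.725 sabins.
NR = 10·log₁₀(417.725/358.652) = 0.7 dB.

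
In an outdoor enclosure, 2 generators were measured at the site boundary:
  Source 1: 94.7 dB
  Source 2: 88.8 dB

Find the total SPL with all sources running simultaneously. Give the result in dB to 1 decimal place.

Converting to relative power and adding: 10^(94.7/10) + 10^(88.8/10) = 3.71e+09.
L_total = 10·log₁₀(3.71e+09) = 95.7 dB.

95.7 dB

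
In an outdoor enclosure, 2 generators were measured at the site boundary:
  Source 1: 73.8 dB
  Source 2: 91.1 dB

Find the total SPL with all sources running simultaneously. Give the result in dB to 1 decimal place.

Sum in the linear (power) domain: Σ 10^(Lᵢ/10) = 10^(73.8/10) + 10^(91.1/10) = 1.312e+09.
Combined level = 10 log₁₀(1.312e+09) = 91.2 dB.

91.2 dB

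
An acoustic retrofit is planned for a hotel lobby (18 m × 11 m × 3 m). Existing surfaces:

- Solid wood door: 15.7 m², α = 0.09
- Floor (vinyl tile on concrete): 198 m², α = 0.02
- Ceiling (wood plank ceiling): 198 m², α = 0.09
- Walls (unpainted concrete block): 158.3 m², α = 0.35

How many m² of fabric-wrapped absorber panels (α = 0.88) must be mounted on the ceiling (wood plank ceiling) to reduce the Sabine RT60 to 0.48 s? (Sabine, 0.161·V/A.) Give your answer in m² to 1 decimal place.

Total absorption A₁ = 15.7×0.09 + 198×0.02 + 198×0.09 + 158.3×0.35
  = 1.413 + 3.960 + 17.820 + 55.405 = 78.598 m² sabins.
Required A₂ = 0.161·594/0.48 = 199.238 sabins.
ΔA needed = 199.238 − 78.598 = 120.640 sabins.
Net gain per m²: Δα = 0.88 − 0.09 = 0.79.
Panel area = 120.640 / 0.79 = 152.7 m².

152.7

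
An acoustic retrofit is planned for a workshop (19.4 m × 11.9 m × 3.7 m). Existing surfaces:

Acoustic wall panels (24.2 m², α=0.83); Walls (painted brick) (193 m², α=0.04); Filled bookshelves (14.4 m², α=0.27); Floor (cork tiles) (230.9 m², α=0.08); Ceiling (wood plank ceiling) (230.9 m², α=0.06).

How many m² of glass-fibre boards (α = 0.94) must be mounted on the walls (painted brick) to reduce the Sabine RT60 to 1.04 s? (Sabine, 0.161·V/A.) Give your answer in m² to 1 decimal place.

75.8

Equivalent absorption area: A₁ = 24.2·0.83 + 193·0.04 + 14.4·0.27 + 230.9·0.08 + 230.9·0.06 = 64.020 m².
Required A₂ = 0.161·854.182/1.04 = 132.234 sabins.
Absorption to add: 132.234 − 64.020 = 68.214 sabins.
Each m² of panel replacing the walls (painted brick) adds (0.94 − 0.04) = 0.90 sabins.
Area = ΔA/Δα = 68.214/0.90 = 75.8 m².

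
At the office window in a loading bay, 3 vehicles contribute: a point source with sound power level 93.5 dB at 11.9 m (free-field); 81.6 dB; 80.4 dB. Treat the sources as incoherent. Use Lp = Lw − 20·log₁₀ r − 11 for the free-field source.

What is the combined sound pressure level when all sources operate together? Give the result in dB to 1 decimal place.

84.1 dB

Source at 11.9 m: Lp = 93.5 − 20·log₁₀(11.9) − 11 = 61.0 dB.
Σ 10^(Lᵢ/10) = 2.555e+08.
L_total = 10·log₁₀(2.555e+08) = 84.1 dB.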